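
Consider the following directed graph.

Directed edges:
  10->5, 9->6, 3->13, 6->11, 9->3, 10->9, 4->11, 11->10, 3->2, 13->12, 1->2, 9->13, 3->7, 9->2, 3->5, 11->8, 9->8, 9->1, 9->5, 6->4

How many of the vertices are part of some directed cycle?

A vertex is on a directed cycle iff it belongs to a strongly connected component of size ≥ 2 (or has a self-loop).
The vertices on cycles are {4, 6, 9, 10, 11} — 5 in total.

5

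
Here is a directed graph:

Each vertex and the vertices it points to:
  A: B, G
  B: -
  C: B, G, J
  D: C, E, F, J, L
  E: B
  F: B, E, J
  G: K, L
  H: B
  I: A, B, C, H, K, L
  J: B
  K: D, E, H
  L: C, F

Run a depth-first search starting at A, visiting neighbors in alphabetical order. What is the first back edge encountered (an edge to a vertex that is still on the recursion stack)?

DFS from A (visiting neighbors in alphabetical order); mark gray on enter, black on exit:
A gray
  B gray
  B black
  G gray
    K gray
      D gray
        C gray
          C→B: B black — skip
          C→G: G is gray → back edge
First back edge: C → G.

C->G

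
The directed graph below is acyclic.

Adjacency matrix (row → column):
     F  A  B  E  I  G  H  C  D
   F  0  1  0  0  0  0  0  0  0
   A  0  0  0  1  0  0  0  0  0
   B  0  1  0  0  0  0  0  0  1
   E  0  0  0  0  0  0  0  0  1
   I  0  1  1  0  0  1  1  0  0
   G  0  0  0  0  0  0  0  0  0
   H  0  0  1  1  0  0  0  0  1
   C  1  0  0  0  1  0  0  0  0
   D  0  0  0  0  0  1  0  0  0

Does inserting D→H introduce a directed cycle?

Adding D→H creates a cycle iff H can already reach D.
Path from H: H → D.
So H → … → D → H is a cycle.

Yes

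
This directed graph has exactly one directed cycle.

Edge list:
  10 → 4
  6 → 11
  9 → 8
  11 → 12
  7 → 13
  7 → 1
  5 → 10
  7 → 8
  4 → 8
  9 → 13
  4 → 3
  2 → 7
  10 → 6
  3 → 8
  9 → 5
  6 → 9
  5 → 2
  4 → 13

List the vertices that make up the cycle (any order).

5, 6, 9, 10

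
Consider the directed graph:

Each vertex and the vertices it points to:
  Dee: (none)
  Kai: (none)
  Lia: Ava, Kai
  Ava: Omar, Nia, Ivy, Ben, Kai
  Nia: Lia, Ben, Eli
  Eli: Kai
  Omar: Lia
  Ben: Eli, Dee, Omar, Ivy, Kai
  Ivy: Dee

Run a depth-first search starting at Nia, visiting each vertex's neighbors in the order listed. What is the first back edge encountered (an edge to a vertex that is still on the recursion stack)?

Omar→Lia

DFS from Nia (visiting each vertex's neighbors in the order listed); mark gray on enter, black on exit:
Nia gray
  Lia gray
    Ava gray
      Omar gray
        Omar→Lia: Lia is gray → back edge
First back edge: Omar → Lia.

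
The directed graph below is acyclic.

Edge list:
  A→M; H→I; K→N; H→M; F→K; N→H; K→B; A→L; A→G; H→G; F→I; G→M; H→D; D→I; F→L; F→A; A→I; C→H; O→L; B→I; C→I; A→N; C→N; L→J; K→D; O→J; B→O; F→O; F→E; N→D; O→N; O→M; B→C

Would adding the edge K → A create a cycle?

Adding K→A creates a cycle iff A can already reach K.
Explore from A: no path reaches K. The graph stays acyclic.

No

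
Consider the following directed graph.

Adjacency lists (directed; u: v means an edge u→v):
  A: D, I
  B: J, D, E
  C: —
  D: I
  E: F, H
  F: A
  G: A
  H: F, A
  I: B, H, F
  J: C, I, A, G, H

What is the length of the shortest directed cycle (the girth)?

For each vertex v, BFS finds the shortest path from v back to v.
The shortest such closed walk is B → J → I → B, length 3.

3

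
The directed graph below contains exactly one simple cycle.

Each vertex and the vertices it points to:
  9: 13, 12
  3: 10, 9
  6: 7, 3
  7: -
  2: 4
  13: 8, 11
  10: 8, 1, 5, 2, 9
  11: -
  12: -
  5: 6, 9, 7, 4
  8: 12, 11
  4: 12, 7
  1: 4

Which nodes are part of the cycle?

3, 5, 6, 10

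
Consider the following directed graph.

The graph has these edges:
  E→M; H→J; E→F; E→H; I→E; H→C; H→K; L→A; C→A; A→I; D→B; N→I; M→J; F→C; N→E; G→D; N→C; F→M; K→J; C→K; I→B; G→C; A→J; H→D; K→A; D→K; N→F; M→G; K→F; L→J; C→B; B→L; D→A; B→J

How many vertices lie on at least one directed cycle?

12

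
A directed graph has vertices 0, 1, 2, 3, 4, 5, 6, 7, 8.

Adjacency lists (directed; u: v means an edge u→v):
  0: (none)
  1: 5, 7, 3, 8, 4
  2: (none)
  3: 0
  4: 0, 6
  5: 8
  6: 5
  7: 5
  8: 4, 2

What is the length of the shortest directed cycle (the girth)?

4

For each vertex v, BFS finds the shortest path from v back to v.
The shortest such closed walk is 8 → 4 → 6 → 5 → 8, length 4.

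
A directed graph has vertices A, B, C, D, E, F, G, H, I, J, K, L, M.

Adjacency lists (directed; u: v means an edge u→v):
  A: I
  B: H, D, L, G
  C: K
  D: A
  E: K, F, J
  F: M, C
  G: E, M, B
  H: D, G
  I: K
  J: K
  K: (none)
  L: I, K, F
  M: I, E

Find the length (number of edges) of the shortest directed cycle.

2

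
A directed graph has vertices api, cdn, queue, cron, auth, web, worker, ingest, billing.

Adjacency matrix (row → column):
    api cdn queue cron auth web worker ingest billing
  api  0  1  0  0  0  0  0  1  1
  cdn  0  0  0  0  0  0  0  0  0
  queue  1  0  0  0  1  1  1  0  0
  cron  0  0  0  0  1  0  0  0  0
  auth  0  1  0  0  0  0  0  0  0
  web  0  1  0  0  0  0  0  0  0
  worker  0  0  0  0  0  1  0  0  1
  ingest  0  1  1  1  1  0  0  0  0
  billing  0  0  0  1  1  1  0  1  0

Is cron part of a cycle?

cron lies on a cycle iff there is a path from cron back to itself.
Exploring from cron, it never reaches itself; equivalently, its strongly connected component is a singleton.

No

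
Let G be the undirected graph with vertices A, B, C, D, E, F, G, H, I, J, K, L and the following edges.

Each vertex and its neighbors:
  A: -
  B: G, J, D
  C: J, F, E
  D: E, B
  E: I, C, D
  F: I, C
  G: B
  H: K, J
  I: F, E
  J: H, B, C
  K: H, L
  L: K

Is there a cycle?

Yes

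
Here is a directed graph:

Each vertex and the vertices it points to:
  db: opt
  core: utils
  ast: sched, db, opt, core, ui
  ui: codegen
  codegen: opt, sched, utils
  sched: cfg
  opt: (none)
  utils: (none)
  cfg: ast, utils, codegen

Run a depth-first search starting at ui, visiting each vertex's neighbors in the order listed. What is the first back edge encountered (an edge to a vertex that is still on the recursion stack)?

ast->sched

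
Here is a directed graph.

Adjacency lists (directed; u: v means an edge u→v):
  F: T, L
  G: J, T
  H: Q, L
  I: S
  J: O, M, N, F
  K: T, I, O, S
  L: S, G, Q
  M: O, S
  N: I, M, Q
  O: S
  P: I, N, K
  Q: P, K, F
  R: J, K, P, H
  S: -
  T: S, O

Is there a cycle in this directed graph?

Yes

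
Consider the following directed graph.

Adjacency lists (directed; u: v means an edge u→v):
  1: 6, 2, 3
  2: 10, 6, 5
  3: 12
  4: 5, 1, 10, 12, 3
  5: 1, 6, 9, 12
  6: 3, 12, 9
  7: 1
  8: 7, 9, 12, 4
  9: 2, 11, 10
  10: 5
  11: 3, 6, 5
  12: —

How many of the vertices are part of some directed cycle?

7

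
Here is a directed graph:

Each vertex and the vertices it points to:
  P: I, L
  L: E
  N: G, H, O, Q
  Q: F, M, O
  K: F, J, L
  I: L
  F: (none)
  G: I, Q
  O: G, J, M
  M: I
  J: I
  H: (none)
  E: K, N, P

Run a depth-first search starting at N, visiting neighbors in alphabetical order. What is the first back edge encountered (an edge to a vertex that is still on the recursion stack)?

J->I

DFS from N (visiting neighbors in alphabetical order); mark gray on enter, black on exit:
N gray
  G gray
    I gray
      L gray
        E gray
          K gray
            F gray
            F black
            J gray
              J→I: I is gray → back edge
First back edge: J → I.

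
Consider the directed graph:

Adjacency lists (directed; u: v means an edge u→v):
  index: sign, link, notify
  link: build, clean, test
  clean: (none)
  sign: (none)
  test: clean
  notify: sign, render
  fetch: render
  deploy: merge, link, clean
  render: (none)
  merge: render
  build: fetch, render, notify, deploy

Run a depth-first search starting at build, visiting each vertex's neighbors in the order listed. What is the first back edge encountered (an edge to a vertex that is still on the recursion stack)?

link->build

DFS from build (visiting each vertex's neighbors in the order listed); mark gray on enter, black on exit:
build gray
  fetch gray
    render gray
    render black
  fetch black
  build→render: render black — skip
  notify gray
    sign gray
    sign black
    notify→render: render black — skip
  notify black
  deploy gray
    merge gray
      merge→render: render black — skip
    merge black
    link gray
      link→build: build is gray → back edge
First back edge: link → build.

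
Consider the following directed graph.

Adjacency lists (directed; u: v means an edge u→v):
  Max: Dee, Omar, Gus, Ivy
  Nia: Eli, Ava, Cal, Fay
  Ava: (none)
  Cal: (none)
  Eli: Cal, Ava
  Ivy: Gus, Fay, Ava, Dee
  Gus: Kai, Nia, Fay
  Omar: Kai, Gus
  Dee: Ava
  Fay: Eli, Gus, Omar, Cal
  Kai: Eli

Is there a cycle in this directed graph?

DFS with white/gray/black marking, starting from Dee:
Dee gray
  Ava gray
  Ava black
Dee black
Max gray
  Max→Dee: Dee black — skip
  Omar gray
    Kai gray
      Eli gray
        Cal gray
        Cal black
        Eli→Ava: Ava black — skip
      Eli black
    Kai black
    Gus gray
      Gus→Kai: Kai black — skip
      Nia gray
        Nia→Eli: Eli black — skip
        Nia→Ava: Ava black — skip
        Nia→Cal: Cal black — skip
        Fay gray
          Fay→Eli: Eli black — skip
          Fay→Gus: Gus is gray → back edge
Back edge found, so a cycle exists: Gus → Nia → Fay → Gus.

Yes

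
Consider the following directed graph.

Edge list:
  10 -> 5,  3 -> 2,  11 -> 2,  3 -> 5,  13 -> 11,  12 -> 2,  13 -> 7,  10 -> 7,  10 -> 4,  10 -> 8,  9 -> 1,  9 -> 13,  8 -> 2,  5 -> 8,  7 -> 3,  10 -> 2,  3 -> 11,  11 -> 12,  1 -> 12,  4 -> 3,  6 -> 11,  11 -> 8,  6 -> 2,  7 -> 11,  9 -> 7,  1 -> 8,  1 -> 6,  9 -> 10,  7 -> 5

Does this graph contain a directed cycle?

DFS with white/gray/black marking, starting from 6:
6 gray
  11 gray
    8 gray
      2 gray
      2 black
    8 black
    11→2: 2 black — skip
    12 gray
      12→2: 2 black — skip
    12 black
  11 black
  6→2: 2 black — skip
6 black
1 gray
  1→8: 8 black — skip
  1→6: 6 black — skip
  1→12: 12 black — skip
1 black
3 gray
  3→11: 11 black — skip
  3→2: 2 black — skip
  5 gray
    5→8: 8 black — skip
  5 black
3 black
4 gray
  4→3: 3 black — skip
4 black
7 gray
  7→5: 5 black — skip
  7→3: 3 black — skip
  7→11: 11 black — skip
7 black
9 gray
  10 gray
    10→5: 5 black — skip
    10→8: 8 black — skip
    10→7: 7 black — skip
    10→4: 4 black — skip
    10→2: 2 black — skip
  10 black
  9→1: 1 black — skip
  9→7: 7 black — skip
  13 gray
    13→7: 7 black — skip
    13→11: 11 black — skip
  13 black
9 black
Every edge goes to a white or black vertex — no back edge, so the graph is acyclic.

No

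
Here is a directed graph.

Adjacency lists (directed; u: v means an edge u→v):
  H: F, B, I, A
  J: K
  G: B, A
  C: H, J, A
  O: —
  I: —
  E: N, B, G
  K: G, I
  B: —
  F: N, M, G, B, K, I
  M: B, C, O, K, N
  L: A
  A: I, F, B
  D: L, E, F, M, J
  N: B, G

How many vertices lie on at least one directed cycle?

A vertex is on a directed cycle iff it belongs to a strongly connected component of size ≥ 2 (or has a self-loop).
The vertices on cycles are {A, C, F, G, H, J, K, M, N} — 9 in total.

9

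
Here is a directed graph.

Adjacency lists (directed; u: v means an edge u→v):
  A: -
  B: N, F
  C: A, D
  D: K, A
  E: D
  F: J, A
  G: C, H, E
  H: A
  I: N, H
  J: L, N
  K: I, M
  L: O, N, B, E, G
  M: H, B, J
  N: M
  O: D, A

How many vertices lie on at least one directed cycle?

13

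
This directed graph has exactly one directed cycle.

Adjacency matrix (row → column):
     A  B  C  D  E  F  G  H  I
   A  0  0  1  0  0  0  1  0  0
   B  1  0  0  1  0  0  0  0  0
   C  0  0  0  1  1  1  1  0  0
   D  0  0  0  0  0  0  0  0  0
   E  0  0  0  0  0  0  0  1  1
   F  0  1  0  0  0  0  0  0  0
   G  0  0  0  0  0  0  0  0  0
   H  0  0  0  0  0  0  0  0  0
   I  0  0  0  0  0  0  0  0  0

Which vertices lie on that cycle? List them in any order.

A, B, C, F

DFS with gray/black marking from C:
C gray
  G gray
  G black
  D gray
  D black
  E gray
    I gray
    I black
    H gray
    H black
  E black
  F gray
    B gray
      A gray
        A→G: G black — skip
        A→C: C is gray → back edge
Back edge closes the cycle C → F → B → A → C; its vertices are {A, B, C, F}.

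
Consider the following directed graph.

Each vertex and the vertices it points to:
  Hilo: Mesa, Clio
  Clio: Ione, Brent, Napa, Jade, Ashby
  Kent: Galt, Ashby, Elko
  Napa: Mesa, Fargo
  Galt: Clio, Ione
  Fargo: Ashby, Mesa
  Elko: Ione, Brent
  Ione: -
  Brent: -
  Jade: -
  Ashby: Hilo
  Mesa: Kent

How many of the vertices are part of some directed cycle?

A vertex is on a directed cycle iff it belongs to a strongly connected component of size ≥ 2 (or has a self-loop).
The vertices on cycles are {Clio, Galt, Hilo, Kent, Mesa, Napa, Ashby, Fargo} — 8 in total.

8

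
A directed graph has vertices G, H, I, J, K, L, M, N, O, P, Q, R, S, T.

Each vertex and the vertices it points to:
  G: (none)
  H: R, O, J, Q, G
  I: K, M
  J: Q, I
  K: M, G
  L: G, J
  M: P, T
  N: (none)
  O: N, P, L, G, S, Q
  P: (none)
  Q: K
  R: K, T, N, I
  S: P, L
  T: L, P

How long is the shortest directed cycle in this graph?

5

For each vertex v, BFS finds the shortest path from v back to v.
The shortest such closed walk is J → I → M → T → L → J, length 5.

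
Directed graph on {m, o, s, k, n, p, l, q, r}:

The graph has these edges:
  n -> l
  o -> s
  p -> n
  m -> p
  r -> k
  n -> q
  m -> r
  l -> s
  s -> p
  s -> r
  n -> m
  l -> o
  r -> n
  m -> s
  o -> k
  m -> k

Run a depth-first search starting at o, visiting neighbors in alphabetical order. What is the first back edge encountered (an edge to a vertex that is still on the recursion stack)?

l→o

DFS from o (visiting neighbors in alphabetical order); mark gray on enter, black on exit:
o gray
  k gray
  k black
  s gray
    p gray
      n gray
        l gray
          l→o: o is gray → back edge
First back edge: l → o.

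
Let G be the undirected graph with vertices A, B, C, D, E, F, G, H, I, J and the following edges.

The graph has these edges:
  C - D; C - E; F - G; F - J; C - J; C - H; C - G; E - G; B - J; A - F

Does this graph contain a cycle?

DFS, tracking each vertex's parent; an edge to a visited non-parent vertex closes a cycle.
Start from F:
visit F (parent –)
  visit A (parent F)
    A–F: parent, skip
  visit J (parent F)
    visit B (parent J)
      B–J: parent, skip
    J–F: parent, skip
    visit C (parent J)
      visit D (parent C)
        D–C: parent, skip
      visit H (parent C)
        H–C: parent, skip
      visit E (parent C)
        E–C: parent, skip
        visit G (parent E)
          G–F: F visited and ≠ parent → cycle
Cycle: F – J – C – E – G – F.

Yes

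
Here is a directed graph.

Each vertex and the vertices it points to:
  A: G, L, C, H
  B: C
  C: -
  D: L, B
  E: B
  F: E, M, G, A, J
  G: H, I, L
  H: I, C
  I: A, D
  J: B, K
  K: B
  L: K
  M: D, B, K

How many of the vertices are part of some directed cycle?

4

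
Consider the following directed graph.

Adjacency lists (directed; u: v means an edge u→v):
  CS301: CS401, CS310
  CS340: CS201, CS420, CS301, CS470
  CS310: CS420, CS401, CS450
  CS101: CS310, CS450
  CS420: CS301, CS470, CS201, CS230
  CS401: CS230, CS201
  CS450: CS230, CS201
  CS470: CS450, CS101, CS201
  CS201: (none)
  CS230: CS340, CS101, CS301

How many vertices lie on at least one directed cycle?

9

A vertex is on a directed cycle iff it belongs to a strongly connected component of size ≥ 2 (or has a self-loop).
The vertices on cycles are {CS101, CS230, CS301, CS310, CS340, CS401, CS420, CS450, CS470} — 9 in total.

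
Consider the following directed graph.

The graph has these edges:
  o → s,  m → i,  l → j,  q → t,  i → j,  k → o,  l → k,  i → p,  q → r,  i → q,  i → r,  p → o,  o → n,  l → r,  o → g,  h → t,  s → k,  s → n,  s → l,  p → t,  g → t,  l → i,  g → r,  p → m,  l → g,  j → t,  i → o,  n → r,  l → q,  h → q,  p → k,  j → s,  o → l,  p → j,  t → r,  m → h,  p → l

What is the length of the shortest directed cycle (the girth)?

3

For each vertex v, BFS finds the shortest path from v back to v.
The shortest such closed walk is p → l → i → p, length 3.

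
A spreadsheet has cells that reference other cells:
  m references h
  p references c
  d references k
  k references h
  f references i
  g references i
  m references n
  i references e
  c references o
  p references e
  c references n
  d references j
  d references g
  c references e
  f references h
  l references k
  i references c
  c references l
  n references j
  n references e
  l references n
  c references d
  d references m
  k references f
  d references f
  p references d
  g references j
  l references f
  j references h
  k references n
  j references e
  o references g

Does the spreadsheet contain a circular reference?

Yes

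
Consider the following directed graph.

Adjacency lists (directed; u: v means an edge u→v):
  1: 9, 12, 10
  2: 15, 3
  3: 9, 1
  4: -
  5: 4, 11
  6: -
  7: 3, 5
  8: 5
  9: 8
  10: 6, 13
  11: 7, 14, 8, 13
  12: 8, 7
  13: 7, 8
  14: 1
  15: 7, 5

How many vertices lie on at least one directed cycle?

11

A vertex is on a directed cycle iff it belongs to a strongly connected component of size ≥ 2 (or has a self-loop).
The vertices on cycles are {1, 3, 5, 7, 8, 9, 10, 11, 12, 13, 14} — 11 in total.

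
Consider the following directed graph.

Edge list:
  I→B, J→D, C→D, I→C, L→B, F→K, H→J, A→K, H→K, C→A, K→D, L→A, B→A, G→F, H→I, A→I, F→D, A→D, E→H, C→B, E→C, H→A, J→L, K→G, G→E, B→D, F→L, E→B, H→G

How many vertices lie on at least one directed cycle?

11

A vertex is on a directed cycle iff it belongs to a strongly connected component of size ≥ 2 (or has a self-loop).
The vertices on cycles are {A, B, C, E, F, G, H, I, J, K, L} — 11 in total.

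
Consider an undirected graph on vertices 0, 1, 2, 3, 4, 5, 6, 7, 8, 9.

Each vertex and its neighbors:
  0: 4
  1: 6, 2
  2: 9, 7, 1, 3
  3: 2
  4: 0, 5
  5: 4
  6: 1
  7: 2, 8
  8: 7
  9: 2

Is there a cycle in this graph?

DFS, tracking each vertex's parent; an edge to a visited non-parent vertex closes a cycle.
Start from 0:
visit 0 (parent –)
  visit 4 (parent 0)
    4–0: parent, skip
    visit 5 (parent 4)
      5–4: parent, skip
visit 1 (parent –)
  visit 6 (parent 1)
    6–1: parent, skip
  visit 2 (parent 1)
    visit 9 (parent 2)
      9–2: parent, skip
    visit 7 (parent 2)
      7–2: parent, skip
      visit 8 (parent 7)
        8–7: parent, skip
    2–1: parent, skip
    visit 3 (parent 2)
      3–2: parent, skip
No non-parent visited neighbor found — the graph is a forest.

No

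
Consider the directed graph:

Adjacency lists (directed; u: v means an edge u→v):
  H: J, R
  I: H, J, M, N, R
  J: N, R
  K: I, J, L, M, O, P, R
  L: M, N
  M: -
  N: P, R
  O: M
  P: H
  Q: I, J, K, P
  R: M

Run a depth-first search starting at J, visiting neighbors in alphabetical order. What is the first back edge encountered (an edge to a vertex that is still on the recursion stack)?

DFS from J (visiting neighbors in alphabetical order); mark gray on enter, black on exit:
J gray
  N gray
    P gray
      H gray
        H→J: J is gray → back edge
First back edge: H → J.

H→J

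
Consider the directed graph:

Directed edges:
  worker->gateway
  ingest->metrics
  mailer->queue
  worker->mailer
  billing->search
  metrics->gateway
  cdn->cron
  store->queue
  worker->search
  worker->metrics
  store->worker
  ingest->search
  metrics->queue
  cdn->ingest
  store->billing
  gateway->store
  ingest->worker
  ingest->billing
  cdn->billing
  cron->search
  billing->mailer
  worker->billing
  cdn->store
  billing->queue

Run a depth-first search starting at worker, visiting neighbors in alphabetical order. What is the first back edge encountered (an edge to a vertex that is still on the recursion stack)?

store→worker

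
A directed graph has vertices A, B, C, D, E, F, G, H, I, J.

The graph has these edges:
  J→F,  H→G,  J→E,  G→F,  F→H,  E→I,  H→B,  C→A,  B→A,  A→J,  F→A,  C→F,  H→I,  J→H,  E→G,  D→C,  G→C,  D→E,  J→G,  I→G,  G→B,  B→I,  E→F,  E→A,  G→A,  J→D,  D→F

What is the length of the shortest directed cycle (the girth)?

3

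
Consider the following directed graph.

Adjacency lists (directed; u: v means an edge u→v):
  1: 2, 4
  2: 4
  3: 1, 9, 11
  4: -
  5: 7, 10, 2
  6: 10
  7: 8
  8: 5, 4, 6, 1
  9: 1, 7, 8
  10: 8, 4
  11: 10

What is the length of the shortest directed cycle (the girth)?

3

For each vertex v, BFS finds the shortest path from v back to v.
The shortest such closed walk is 8 → 5 → 7 → 8, length 3.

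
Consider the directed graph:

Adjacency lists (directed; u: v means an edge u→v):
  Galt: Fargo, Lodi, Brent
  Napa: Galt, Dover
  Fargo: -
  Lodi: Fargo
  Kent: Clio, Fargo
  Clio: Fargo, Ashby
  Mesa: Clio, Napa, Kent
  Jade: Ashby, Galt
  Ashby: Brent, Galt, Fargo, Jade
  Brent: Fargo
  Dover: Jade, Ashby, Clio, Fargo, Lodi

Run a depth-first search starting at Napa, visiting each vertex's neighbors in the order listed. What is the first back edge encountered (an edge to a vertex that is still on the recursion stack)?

Ashby->Jade

DFS from Napa (visiting each vertex's neighbors in the order listed); mark gray on enter, black on exit:
Napa gray
  Galt gray
    Fargo gray
    Fargo black
    Lodi gray
      Lodi→Fargo: Fargo black — skip
    Lodi black
    Brent gray
      Brent→Fargo: Fargo black — skip
    Brent black
  Galt black
  Dover gray
    Jade gray
      Ashby gray
        Ashby→Brent: Brent black — skip
        Ashby→Galt: Galt black — skip
        Ashby→Fargo: Fargo black — skip
        Ashby→Jade: Jade is gray → back edge
First back edge: Ashby → Jade.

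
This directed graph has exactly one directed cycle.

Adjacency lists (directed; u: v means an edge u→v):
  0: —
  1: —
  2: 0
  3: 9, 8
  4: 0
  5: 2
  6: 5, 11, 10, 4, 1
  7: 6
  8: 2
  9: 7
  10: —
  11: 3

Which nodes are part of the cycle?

3, 6, 7, 9, 11

DFS with gray/black marking from 7:
7 gray
  6 gray
    5 gray
      2 gray
        0 gray
        0 black
      2 black
    5 black
    11 gray
      3 gray
        9 gray
          9→7: 7 is gray → back edge
Back edge closes the cycle 7 → 6 → 11 → 3 → 9 → 7; its vertices are {3, 6, 7, 9, 11}.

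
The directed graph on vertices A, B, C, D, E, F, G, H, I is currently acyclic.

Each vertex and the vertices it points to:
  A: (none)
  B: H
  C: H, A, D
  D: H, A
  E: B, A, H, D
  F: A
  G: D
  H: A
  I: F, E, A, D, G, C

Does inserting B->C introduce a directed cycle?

No

Adding B→C creates a cycle iff C can already reach B.
Explore from C: no path reaches B. The graph stays acyclic.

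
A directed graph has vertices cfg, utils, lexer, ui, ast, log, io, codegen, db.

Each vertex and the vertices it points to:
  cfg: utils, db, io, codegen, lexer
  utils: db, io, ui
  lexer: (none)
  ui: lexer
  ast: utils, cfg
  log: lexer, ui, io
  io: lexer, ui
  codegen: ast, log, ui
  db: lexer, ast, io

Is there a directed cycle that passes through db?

Yes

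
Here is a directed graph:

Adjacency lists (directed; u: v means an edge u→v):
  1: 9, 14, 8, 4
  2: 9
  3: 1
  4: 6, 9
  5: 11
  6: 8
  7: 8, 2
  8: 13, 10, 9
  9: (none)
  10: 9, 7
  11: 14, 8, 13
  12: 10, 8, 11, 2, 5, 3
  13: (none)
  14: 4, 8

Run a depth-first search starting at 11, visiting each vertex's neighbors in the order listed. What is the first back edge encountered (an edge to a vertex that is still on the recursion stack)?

7→8

DFS from 11 (visiting each vertex's neighbors in the order listed); mark gray on enter, black on exit:
11 gray
  14 gray
    4 gray
      6 gray
        8 gray
          13 gray
          13 black
          10 gray
            9 gray
            9 black
            7 gray
              7→8: 8 is gray → back edge
First back edge: 7 → 8.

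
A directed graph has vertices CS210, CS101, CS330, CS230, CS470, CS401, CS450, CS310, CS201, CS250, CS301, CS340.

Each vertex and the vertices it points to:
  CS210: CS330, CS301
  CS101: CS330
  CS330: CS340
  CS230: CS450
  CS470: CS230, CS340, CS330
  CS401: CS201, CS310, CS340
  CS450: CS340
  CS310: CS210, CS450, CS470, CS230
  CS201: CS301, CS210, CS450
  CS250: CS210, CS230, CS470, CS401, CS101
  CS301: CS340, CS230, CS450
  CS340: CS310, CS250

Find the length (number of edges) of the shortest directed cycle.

For each vertex v, BFS finds the shortest path from v back to v.
The shortest such closed walk is CS250 → CS401 → CS340 → CS250, length 3.

3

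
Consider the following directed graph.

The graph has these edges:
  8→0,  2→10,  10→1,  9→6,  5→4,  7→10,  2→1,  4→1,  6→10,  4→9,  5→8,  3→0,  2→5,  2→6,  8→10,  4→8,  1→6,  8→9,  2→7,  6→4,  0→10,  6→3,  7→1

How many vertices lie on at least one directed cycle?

A vertex is on a directed cycle iff it belongs to a strongly connected component of size ≥ 2 (or has a self-loop).
The vertices on cycles are {0, 1, 3, 4, 6, 8, 9, 10} — 8 in total.

8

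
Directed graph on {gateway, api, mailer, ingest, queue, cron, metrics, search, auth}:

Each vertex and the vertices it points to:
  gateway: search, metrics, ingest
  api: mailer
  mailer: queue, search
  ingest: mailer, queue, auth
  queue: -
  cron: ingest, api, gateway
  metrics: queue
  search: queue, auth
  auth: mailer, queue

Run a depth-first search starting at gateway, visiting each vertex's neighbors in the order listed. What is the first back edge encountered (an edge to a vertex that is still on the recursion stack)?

DFS from gateway (visiting each vertex's neighbors in the order listed); mark gray on enter, black on exit:
gateway gray
  search gray
    queue gray
    queue black
    auth gray
      mailer gray
        mailer→queue: queue black — skip
        mailer→search: search is gray → back edge
First back edge: mailer → search.

mailer→search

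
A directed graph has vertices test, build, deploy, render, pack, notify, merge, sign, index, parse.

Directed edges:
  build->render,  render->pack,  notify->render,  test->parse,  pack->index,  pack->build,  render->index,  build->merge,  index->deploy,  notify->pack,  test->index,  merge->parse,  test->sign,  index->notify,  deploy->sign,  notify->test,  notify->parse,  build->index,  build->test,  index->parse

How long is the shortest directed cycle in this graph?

For each vertex v, BFS finds the shortest path from v back to v.
The shortest such closed walk is build → render → pack → build, length 3.

3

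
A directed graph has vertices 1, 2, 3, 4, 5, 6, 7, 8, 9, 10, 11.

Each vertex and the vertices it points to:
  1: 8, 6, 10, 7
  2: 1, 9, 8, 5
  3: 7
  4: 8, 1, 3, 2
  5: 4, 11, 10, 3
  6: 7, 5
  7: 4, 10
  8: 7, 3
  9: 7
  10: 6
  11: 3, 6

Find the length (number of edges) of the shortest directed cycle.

3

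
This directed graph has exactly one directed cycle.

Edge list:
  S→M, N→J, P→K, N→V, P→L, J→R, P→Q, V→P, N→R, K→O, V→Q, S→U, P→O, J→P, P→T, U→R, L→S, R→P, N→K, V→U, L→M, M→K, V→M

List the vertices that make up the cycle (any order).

L, P, R, S, U

DFS with gray/black marking from P:
P gray
  O gray
  O black
  Q gray
  Q black
  L gray
    S gray
      M gray
        K gray
          K→O: O black — skip
        K black
      M black
      U gray
        R gray
          R→P: P is gray → back edge
Back edge closes the cycle P → L → S → U → R → P; its vertices are {L, P, R, S, U}.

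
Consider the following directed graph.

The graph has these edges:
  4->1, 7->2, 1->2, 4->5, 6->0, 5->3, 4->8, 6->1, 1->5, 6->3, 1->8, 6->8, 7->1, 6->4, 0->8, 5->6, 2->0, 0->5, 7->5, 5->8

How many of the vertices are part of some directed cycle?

A vertex is on a directed cycle iff it belongs to a strongly connected component of size ≥ 2 (or has a self-loop).
The vertices on cycles are {0, 1, 2, 4, 5, 6} — 6 in total.

6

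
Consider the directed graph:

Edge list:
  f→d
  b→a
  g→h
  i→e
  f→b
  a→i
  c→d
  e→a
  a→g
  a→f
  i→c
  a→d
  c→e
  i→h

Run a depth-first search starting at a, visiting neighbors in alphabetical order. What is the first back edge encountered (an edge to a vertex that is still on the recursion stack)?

b->a

DFS from a (visiting neighbors in alphabetical order); mark gray on enter, black on exit:
a gray
  d gray
  d black
  f gray
    b gray
      b→a: a is gray → back edge
First back edge: b → a.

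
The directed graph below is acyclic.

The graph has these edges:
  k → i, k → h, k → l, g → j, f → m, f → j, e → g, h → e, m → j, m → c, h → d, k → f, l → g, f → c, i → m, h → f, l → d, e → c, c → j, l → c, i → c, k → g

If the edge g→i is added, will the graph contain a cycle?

No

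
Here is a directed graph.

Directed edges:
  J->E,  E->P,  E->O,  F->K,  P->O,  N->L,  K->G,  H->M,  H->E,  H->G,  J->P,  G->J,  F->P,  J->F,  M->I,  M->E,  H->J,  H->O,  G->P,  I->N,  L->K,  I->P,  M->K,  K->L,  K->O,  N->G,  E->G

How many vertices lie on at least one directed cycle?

6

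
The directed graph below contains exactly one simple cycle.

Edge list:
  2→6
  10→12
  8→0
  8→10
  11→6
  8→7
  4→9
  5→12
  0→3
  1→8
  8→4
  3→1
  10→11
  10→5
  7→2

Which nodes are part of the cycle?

0, 1, 3, 8

DFS with gray/black marking from 8:
8 gray
  0 gray
    3 gray
      1 gray
        1→8: 8 is gray → back edge
Back edge closes the cycle 8 → 0 → 3 → 1 → 8; its vertices are {0, 1, 3, 8}.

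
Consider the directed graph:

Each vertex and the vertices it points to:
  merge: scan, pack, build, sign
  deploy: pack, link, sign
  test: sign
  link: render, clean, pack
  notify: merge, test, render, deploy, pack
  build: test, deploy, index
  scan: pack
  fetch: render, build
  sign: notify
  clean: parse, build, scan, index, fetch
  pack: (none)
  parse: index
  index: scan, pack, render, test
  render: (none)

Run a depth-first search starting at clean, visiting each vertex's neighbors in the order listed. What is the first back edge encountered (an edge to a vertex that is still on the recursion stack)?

DFS from clean (visiting each vertex's neighbors in the order listed); mark gray on enter, black on exit:
clean gray
  parse gray
    index gray
      scan gray
        pack gray
        pack black
      scan black
      index→pack: pack black — skip
      render gray
      render black
      test gray
        sign gray
          notify gray
            merge gray
              merge→scan: scan black — skip
              merge→pack: pack black — skip
              build gray
                build→test: test is gray → back edge
First back edge: build → test.

build→test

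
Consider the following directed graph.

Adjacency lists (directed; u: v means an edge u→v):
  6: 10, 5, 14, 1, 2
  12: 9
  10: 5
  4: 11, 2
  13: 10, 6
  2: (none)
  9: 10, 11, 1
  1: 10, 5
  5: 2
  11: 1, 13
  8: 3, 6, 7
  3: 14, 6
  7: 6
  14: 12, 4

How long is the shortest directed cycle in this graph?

For each vertex v, BFS finds the shortest path from v back to v.
The shortest such closed walk is 14 → 4 → 11 → 13 → 6 → 14, length 5.

5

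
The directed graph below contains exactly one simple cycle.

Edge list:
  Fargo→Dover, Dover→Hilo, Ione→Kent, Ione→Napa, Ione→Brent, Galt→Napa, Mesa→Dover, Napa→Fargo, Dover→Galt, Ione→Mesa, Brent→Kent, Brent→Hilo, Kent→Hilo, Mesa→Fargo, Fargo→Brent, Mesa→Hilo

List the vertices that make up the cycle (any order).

Galt, Napa, Dover, Fargo

DFS with gray/black marking from Fargo:
Fargo gray
  Brent gray
    Kent gray
      Hilo gray
      Hilo black
    Kent black
    Brent→Hilo: Hilo black — skip
  Brent black
  Dover gray
    Dover→Hilo: Hilo black — skip
    Galt gray
      Napa gray
        Napa→Fargo: Fargo is gray → back edge
Back edge closes the cycle Fargo → Dover → Galt → Napa → Fargo; its vertices are {Galt, Napa, Dover, Fargo}.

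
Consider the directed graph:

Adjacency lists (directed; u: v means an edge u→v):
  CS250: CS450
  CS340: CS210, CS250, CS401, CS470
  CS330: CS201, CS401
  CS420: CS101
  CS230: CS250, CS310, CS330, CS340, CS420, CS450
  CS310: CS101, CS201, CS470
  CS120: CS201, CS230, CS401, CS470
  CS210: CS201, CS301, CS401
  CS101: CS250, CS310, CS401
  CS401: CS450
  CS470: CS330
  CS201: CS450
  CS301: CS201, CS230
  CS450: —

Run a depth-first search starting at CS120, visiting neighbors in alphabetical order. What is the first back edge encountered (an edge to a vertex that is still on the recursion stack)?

DFS from CS120 (visiting neighbors in alphabetical order); mark gray on enter, black on exit:
CS120 gray
  CS201 gray
    CS450 gray
    CS450 black
  CS201 black
  CS230 gray
    CS250 gray
      CS250→CS450: CS450 black — skip
    CS250 black
    CS310 gray
      CS101 gray
        CS101→CS250: CS250 black — skip
        CS101→CS310: CS310 is gray → back edge
First back edge: CS101 → CS310.

CS101→CS310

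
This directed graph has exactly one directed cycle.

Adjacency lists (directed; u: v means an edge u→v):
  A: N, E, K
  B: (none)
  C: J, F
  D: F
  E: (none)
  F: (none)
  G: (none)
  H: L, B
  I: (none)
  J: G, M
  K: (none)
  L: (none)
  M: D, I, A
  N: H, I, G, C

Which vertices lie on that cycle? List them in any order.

A, C, J, M, N

DFS with gray/black marking from M:
M gray
  D gray
    F gray
    F black
  D black
  I gray
  I black
  A gray
    N gray
      H gray
        L gray
        L black
        B gray
        B black
      H black
      N→I: I black — skip
      G gray
      G black
      C gray
        J gray
          J→G: G black — skip
          J→M: M is gray → back edge
Back edge closes the cycle M → A → N → C → J → M; its vertices are {A, C, J, M, N}.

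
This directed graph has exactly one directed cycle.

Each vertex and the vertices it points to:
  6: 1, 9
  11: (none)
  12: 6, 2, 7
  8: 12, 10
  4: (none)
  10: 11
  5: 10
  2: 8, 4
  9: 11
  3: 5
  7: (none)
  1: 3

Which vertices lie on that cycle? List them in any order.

2, 8, 12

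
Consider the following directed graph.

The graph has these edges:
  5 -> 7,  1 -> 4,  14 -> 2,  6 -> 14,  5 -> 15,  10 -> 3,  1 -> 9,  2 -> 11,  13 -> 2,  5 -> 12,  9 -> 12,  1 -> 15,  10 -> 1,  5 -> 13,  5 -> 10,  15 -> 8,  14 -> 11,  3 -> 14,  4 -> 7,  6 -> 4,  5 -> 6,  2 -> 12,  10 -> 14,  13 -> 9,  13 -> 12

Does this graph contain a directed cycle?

No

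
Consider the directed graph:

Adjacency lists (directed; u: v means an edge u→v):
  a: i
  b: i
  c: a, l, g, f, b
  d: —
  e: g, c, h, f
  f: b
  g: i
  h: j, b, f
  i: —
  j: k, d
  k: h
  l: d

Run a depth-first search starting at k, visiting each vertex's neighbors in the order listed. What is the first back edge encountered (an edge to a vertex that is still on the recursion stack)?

j→k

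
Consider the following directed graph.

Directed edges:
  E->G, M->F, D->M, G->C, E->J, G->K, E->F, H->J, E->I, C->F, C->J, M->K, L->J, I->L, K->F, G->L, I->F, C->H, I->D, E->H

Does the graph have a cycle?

DFS with white/gray/black marking, starting from J:
J gray
J black
C gray
  H gray
    H→J: J black — skip
  H black
  F gray
  F black
  C→J: J black — skip
C black
D gray
  M gray
    M→F: F black — skip
    K gray
      K→F: F black — skip
    K black
  M black
D black
E gray
  I gray
    I→D: D black — skip
    I→F: F black — skip
    L gray
      L→J: J black — skip
    L black
  I black
  E→H: H black — skip
  E→F: F black — skip
  E→J: J black — skip
  G gray
    G→C: C black — skip
    G→L: L black — skip
    G→K: K black — skip
  G black
E black
Every edge goes to a white or black vertex — no back edge, so the graph is acyclic.

No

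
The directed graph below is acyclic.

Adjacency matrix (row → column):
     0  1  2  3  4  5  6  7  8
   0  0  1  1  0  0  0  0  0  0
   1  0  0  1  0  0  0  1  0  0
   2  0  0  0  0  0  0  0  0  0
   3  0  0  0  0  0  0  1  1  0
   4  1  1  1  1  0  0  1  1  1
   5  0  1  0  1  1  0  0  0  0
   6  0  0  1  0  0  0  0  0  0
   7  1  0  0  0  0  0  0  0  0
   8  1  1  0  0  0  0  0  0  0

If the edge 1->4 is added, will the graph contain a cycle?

Yes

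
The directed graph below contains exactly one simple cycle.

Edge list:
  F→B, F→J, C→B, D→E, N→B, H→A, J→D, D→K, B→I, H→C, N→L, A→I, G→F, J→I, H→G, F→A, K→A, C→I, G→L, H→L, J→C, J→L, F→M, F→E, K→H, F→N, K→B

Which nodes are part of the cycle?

D, F, G, H, J, K

DFS with gray/black marking from F:
F gray
  N gray
    L gray
    L black
    B gray
      I gray
      I black
    B black
  N black
  A gray
    A→I: I black — skip
  A black
  F→B: B black — skip
  J gray
    C gray
      C→I: I black — skip
      C→B: B black — skip
    C black
    J→L: L black — skip
    J→I: I black — skip
    D gray
      E gray
      E black
      K gray
        K→A: A black — skip
        H gray
          H→L: L black — skip
          H→A: A black — skip
          H→C: C black — skip
          G gray
            G→L: L black — skip
            G→F: F is gray → back edge
Back edge closes the cycle F → J → D → K → H → G → F; its vertices are {D, F, G, H, J, K}.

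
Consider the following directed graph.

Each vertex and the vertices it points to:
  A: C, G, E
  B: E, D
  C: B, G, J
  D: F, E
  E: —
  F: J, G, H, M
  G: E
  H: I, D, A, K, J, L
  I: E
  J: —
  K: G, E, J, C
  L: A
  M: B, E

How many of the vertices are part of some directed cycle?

9

A vertex is on a directed cycle iff it belongs to a strongly connected component of size ≥ 2 (or has a self-loop).
The vertices on cycles are {A, B, C, D, F, H, K, L, M} — 9 in total.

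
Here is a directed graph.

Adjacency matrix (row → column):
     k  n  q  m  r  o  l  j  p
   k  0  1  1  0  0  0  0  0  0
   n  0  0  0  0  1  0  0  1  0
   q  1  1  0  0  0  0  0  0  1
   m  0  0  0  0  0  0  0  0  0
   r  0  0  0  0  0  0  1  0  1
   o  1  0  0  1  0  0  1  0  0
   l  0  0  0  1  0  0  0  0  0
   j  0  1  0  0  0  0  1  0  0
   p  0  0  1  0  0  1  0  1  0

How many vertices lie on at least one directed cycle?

7

A vertex is on a directed cycle iff it belongs to a strongly connected component of size ≥ 2 (or has a self-loop).
The vertices on cycles are {j, k, n, o, p, q, r} — 7 in total.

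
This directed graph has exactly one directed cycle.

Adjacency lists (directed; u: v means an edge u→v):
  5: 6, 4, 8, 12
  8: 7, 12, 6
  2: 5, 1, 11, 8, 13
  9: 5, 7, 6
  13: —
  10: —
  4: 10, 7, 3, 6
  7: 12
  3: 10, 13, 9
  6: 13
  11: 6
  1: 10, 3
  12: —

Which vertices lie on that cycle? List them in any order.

DFS with gray/black marking from 3:
3 gray
  10 gray
  10 black
  13 gray
  13 black
  9 gray
    5 gray
      6 gray
        6→13: 13 black — skip
      6 black
      4 gray
        4→10: 10 black — skip
        7 gray
          12 gray
          12 black
        7 black
        4→3: 3 is gray → back edge
Back edge closes the cycle 3 → 9 → 5 → 4 → 3; its vertices are {3, 4, 5, 9}.

3, 4, 5, 9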